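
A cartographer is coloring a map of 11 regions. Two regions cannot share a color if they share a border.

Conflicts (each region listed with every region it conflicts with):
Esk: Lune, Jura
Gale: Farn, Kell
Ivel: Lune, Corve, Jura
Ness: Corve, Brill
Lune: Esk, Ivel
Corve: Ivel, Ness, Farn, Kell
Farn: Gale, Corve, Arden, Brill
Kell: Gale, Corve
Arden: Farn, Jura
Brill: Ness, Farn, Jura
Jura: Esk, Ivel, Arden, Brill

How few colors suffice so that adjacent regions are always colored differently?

The cycle Ivel-Corve-Ness-Brill-Jura-Ivel has odd length 5, so it cannot be 2-colored; at least 3 colors are needed.
3 colors suffice: color 1 → {Gale, Lune, Corve, Jura}; color 2 → {Esk, Ivel, Ness, Farn, Kell}; color 3 → {Arden, Brill}. Each listed conflict is separated.

3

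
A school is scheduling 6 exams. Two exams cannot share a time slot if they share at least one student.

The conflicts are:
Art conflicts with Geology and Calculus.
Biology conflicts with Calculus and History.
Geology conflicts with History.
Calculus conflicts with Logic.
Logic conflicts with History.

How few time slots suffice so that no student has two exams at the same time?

3

The cycle Geology-History-Logic-Calculus-Art-Geology has odd length 5, so it cannot be 2-colored; at least 3 time slots are needed.
3 time slots suffice: time slot 1 → {Calculus, History}; time slot 2 → {Art, Biology, Logic}; time slot 3 → {Geology}. Every pair that conflicts lands in different time slots.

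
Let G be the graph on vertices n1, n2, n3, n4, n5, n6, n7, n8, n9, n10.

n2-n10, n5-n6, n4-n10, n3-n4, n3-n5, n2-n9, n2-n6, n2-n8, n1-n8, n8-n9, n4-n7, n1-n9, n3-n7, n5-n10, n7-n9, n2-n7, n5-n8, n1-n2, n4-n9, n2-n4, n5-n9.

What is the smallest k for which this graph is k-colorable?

n1, n2, n8, n9 form a clique, so at least 4 colors are needed.
One proper 4-coloring: n1=4, n2=1, n3=2, n4=3, n5=1, n6=2, n7=4, n8=3, n9=2, n10=2. No two adjacent vertices share a color.

4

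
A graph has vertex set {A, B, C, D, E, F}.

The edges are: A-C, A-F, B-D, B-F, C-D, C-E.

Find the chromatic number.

The cycle F-A-C-D-B-F has odd length 5, so it cannot be 2-colored; at least 3 colors are needed.
3 colors suffice: color red → {C, F}; color blue → {A, D, E}; color green → {B}. Each edge has distinct colors on its endpoints.

3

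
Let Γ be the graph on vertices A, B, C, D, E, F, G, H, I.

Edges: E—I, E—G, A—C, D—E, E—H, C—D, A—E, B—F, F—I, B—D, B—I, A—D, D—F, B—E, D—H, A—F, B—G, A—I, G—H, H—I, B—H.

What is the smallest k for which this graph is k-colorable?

4

B, D, E, H are mutually adjacent (a clique of size 4), so at least 4 colors are needed.
4 colors suffice: A=1, B=1, C=3, D=2, E=3, F=3, G=2, H=4, I=2. Every edge joins two different colors.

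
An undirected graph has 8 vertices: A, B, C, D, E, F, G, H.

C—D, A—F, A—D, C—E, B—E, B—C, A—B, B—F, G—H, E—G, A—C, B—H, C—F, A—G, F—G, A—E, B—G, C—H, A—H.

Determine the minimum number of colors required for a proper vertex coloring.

A, B, C, F are pairwise adjacent (a clique of size 4), so at least 4 colors are needed.
4 colors suffice: color 1 → {A}; color 2 → {B, D}; color 3 → {C, G}; color 4 → {E, F, H}. Every edge joins two different colors.

4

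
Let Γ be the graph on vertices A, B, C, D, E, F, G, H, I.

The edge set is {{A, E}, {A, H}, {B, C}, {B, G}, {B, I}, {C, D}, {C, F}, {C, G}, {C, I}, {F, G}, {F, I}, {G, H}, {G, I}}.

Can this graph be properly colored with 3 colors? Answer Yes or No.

No

B, C, G, I form a clique, so at least 4 colors are needed.
So 3 colors are not enough.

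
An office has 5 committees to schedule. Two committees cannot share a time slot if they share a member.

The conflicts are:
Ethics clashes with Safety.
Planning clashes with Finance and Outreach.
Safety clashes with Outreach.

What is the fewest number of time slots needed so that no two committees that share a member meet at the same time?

Planning and Finance conflict, so at least 2 time slots are needed.
2 time slots suffice: time slot 1 → {Planning, Safety}; time slot 2 → {Ethics, Finance, Outreach}. Each listed conflict is separated.

2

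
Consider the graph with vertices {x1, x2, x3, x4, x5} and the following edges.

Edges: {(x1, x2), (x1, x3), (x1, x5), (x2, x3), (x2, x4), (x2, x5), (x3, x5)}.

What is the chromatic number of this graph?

4

x1, x2, x3, x5 are pairwise adjacent (a clique of size 4), so at least 4 colors are needed.
A valid assignment using 4 colors: x1=2, x2=1, x3=3, x4=2, x5=4. Every edge joins two different colors.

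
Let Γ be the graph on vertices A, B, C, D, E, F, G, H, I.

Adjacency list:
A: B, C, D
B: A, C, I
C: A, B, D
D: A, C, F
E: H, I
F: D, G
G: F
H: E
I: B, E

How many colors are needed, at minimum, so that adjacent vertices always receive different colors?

3

A, C, D form a triangle, so at least 3 colors are needed.
A valid assignment using 3 colors: A=blue, B=red, C=green, D=red, E=red, F=blue, G=red, H=blue, I=blue. Every edge joins two different colors.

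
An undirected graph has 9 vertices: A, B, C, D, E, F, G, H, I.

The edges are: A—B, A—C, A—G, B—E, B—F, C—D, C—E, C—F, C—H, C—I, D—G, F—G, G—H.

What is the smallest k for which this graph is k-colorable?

2

C and I are adjacent, so at least 2 colors are needed.
2 colors suffice: A=2, B=1, C=1, D=2, E=2, F=2, G=1, H=2, I=2. Each edge has distinct colors on its endpoints.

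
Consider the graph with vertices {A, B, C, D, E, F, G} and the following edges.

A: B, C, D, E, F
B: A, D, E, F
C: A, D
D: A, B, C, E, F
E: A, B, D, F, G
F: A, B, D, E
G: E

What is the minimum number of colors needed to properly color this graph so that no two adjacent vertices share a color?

A, B, D, E, F form a clique, so at least 5 colors are needed.
A valid assignment using 5 colors: A=red, B=yellow, C=green, D=blue, E=green, F=purple, G=red. Each edge has distinct colors on its endpoints.

5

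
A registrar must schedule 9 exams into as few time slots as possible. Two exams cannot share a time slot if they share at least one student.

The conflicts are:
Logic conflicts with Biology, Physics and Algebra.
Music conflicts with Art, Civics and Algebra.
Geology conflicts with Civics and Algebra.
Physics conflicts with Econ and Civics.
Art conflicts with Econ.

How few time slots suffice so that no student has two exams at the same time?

The cycle Algebra-Geology-Civics-Physics-Logic-Algebra has odd length 5, so it cannot be 2-colored; at least 3 time slots are needed.
A valid assignment using 3 time slots: Logic=1, Music=3, Geology=3, Biology=2, Physics=2, Art=1, Econ=3, Civics=1, Algebra=2. Each listed conflict is separated.

3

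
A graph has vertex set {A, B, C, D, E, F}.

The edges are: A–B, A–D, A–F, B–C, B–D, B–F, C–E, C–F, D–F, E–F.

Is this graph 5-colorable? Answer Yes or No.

The chromatic number is 4. A, B, D, F are pairwise adjacent (a clique of size 4), so at least 4 colors are needed.
One proper 4-coloring: A=3, B=2, C=3, D=4, E=2, F=1.
Since 5 ≥ 4, a proper 5-coloring certainly exists.

Yes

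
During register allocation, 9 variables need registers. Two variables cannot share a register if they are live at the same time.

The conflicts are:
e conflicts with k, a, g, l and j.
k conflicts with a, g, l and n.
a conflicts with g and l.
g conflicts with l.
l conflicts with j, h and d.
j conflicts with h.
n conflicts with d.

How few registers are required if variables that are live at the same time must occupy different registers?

e, k, a, g, l are mutually in conflict, so at least 5 registers are needed.
Using 5 registers: e=3, k=2, a=5, g=4, l=1, j=2, h=3, n=1, d=2. Every pair that conflicts lands in different registers.

5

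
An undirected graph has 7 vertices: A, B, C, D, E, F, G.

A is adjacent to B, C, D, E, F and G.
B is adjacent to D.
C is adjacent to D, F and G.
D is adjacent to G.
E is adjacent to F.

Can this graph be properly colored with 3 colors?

A, C, D, G are pairwise adjacent (a clique of size 4), so at least 4 colors are needed.
So 3 colors are not enough.

No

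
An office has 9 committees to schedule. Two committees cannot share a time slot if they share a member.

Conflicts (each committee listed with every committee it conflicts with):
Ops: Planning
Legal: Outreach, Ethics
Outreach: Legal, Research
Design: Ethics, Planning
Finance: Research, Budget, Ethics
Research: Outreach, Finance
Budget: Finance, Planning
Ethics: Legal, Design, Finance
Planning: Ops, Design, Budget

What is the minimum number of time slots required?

The cycle Ethics-Design-Planning-Budget-Finance-Ethics has odd length 5, so it cannot be 2-colored; at least 3 time slots are needed.
Using 3 time slots: Ops=2, Legal=2, Outreach=1, Design=2, Finance=2, Research=3, Budget=3, Ethics=1, Planning=1. No two conflicting committees share a time slot.

3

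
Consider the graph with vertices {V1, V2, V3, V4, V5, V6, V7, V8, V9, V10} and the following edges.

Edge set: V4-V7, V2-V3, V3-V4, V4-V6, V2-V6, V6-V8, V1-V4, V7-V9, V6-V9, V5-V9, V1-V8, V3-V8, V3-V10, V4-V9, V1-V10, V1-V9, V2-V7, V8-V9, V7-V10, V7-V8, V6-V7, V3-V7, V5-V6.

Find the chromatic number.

4

V6, V7, V8, V9 are pairwise adjacent (a clique of size 4), so at least 4 colors are needed.
4 colors suffice: V1=1, V2=4, V3=2, V4=4, V5=1, V6=3, V7=1, V8=4, V9=2, V10=3. Every edge joins two different colors.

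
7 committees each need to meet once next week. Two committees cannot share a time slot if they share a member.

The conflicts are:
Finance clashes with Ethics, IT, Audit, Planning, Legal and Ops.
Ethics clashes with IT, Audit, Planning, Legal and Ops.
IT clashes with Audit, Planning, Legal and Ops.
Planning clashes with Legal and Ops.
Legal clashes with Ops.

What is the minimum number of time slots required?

Finance, Ethics, IT, Planning, Legal, Ops all conflict with each other, so at least 6 time slots are needed.
A valid assignment using 6 time slots: Finance=1, Ethics=3, IT=2, Audit=4, Planning=6, Legal=4, Ops=5. Every pair that conflicts lands in different time slots.

6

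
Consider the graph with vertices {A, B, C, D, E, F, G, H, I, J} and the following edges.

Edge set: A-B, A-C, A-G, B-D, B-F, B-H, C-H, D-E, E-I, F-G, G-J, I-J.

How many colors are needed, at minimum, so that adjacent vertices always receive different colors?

The cycle B-D-E-I-J-G-A-B has odd length 7, so it cannot be 2-colored; at least 3 colors are needed.
A valid assignment using 3 colors: A=2, B=1, C=1, D=2, E=3, F=2, G=1, H=2, I=1, J=2. No two adjacent vertices share a color.

3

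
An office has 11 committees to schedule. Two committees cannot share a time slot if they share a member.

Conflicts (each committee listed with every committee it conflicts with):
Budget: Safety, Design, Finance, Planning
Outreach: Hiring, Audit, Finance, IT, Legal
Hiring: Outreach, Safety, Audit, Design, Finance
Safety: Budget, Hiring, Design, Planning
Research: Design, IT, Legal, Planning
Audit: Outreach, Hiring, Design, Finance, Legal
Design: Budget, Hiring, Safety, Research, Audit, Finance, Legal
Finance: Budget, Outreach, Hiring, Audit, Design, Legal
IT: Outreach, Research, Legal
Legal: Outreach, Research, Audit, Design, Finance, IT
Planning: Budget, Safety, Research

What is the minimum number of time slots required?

4

Outreach, Hiring, Audit, Finance all conflict with each other, so at least 4 time slots are needed.
A valid assignment using 4 time slots: Budget=2, Outreach=1, Hiring=2, Safety=3, Research=3, Audit=4, Design=1, Finance=3, IT=4, Legal=2, Planning=1. No two conflicting committees share a time slot.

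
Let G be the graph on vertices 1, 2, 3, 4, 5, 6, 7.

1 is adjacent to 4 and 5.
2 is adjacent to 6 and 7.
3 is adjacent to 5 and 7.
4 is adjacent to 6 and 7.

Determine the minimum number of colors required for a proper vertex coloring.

3

The cycle 1-4-7-3-5-1 has odd length 5, so it cannot be 2-colored; at least 3 colors are needed.
3 colors suffice: color red → {2, 4, 5}; color blue → {1, 6, 7}; color green → {3}. No two adjacent vertices share a color.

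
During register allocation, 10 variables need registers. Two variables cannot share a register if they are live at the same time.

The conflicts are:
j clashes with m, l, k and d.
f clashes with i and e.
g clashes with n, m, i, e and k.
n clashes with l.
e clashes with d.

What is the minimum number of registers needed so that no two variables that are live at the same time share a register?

3

The cycle d-e-g-k-j-d has odd length 5, so it cannot be 2-colored; at least 3 registers are needed.
3 registers suffice: register 1 → {j, f, g}; register 2 → {n, m, i, e, k}; register 3 → {l, d}. Every pair that conflicts lands in different registers.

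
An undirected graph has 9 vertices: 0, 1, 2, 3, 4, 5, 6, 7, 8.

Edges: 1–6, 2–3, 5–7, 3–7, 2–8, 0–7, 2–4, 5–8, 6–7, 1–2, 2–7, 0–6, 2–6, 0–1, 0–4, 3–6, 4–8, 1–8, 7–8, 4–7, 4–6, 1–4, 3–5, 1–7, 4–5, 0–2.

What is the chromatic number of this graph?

0, 1, 2, 4, 6, 7 are mutually adjacent (a clique of size 6), so at least 6 colors are needed.
6 colors suffice: color red → {7}; color blue → {3, 4}; color green → {2, 5}; color yellow → {1}; color purple → {6, 8}; color orange → {0}. Each edge has distinct colors on its endpoints.

6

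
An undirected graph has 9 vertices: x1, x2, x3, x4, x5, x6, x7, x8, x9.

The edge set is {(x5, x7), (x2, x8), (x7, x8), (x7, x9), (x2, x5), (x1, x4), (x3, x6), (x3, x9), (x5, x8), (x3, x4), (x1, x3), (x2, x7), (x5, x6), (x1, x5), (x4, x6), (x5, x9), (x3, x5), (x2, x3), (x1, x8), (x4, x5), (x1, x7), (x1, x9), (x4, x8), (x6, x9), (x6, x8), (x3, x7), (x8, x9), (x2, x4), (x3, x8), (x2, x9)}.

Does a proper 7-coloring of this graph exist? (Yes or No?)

Yes

The chromatic number is 6. x2, x3, x5, x7, x8, x9 are mutually adjacent (a clique of size 6), so at least 6 colors are needed.
One proper 6-coloring: x1=5, x2=5, x3=3, x4=4, x5=1, x6=5, x7=6, x8=2, x9=4.
Since 7 ≥ 6, a proper 7-coloring certainly exists.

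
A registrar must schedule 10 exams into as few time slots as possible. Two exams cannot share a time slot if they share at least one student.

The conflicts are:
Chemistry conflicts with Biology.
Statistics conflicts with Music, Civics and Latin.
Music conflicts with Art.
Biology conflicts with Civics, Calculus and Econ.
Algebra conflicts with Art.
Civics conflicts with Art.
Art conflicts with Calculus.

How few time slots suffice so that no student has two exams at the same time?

2

Music and Art conflict, so at least 2 time slots are needed.
2 time slots suffice: Chemistry=2, Statistics=1, Music=2, Biology=1, Algebra=2, Civics=2, Art=1, Calculus=2, Econ=2, Latin=2. Every pair that conflicts lands in different time slots.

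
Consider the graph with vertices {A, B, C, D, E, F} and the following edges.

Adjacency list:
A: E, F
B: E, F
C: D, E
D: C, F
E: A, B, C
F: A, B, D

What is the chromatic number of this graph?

3

The cycle F-A-E-C-D-F has odd length 5, so it cannot be 2-colored; at least 3 colors are needed.
3 colors suffice: color 1 → {E, F}; color 2 → {A, B, D}; color 3 → {C}. Each edge has distinct colors on its endpoints.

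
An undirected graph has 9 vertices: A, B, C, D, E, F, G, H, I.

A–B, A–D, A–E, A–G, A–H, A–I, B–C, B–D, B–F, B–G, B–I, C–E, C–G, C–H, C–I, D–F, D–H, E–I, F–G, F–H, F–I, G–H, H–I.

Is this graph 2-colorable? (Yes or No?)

C, H, I are mutually adjacent, so at least 3 colors are needed.
So 2 colors are not enough.

No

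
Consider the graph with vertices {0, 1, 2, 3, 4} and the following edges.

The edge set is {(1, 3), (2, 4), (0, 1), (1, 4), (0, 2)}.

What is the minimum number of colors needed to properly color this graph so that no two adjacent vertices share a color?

0 and 1 are adjacent, so at least 2 colors are needed.
One proper 2-coloring: 0=b, 1=a, 2=a, 3=b, 4=b. Each edge has distinct colors on its endpoints.

2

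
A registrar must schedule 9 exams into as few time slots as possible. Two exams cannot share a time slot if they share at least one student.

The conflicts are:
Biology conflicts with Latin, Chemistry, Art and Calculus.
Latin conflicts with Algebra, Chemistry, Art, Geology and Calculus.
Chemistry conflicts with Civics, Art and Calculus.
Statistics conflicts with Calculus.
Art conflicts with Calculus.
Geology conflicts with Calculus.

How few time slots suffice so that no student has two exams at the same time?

Biology, Latin, Chemistry, Art, Calculus all conflict with each other, so at least 5 time slots are needed.
5 time slots suffice: time slot 1 → {Latin, Civics, Statistics}; time slot 2 → {Algebra, Calculus}; time slot 3 → {Chemistry, Geology}; time slot 4 → {Biology}; time slot 5 → {Art}. Every pair that conflicts lands in different time slots.

5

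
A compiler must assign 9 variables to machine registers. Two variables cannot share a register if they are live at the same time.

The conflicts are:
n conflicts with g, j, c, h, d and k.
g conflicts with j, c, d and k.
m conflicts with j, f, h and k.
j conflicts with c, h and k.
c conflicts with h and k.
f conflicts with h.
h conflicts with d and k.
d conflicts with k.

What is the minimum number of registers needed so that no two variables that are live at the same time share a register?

5

n, j, c, h, k are mutually in conflict, so at least 5 registers are needed.
5 registers suffice: register 1 → {g, h}; register 2 → {f, k}; register 3 → {j, d}; register 4 → {n, m}; register 5 → {c}. No two conflicting variables share a register.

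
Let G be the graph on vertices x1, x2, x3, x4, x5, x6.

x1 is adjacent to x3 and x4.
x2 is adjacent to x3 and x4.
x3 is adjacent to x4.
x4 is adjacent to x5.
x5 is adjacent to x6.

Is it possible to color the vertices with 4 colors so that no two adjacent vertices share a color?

The chromatic number is 3. x2, x3, x4 are pairwise adjacent, so at least 3 colors are needed.
3 colors suffice: color red → {x4, x6}; color blue → {x3, x5}; color green → {x1, x2}.
Since 4 ≥ 3, a proper 4-coloring certainly exists.

Yes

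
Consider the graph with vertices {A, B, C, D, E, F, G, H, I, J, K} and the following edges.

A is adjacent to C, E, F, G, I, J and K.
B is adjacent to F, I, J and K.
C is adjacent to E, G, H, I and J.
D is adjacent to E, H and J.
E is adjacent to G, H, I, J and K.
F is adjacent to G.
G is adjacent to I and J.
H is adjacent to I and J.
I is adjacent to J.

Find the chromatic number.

A, C, E, G, I, J are pairwise adjacent (a clique of size 6), so at least 6 colors are needed.
6 colors suffice: color 1 → {F, J, K}; color 2 → {B, E}; color 3 → {D, I}; color 4 → {A, H}; color 5 → {C}; color 6 → {G}. Every edge joins two different colors.

6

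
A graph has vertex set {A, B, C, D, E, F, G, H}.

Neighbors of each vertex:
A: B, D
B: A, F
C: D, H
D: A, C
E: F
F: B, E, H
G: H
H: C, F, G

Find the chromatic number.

2

C and H are adjacent, so at least 2 colors are needed.
2 colors suffice: color 1 → {A, C, F, G}; color 2 → {B, D, E, H}. No two adjacent vertices share a color.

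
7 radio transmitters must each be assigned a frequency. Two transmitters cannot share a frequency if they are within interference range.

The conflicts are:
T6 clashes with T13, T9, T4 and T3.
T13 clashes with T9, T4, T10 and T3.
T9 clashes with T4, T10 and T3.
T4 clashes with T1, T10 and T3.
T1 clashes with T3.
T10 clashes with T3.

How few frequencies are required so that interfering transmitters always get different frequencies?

T6, T13, T9, T4, T3 pairwise conflict, so at least 5 frequencies are needed.
5 frequencies suffice: T6=5, T13=4, T9=3, T4=2, T1=3, T10=5, T3=1. No two conflicting transmitters share a frequency.

5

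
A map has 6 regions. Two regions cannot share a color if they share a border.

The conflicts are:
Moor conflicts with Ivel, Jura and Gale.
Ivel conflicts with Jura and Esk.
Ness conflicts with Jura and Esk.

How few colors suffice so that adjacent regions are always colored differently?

Moor, Ivel, Jura pairwise conflict, so at least 3 colors are needed.
3 colors suffice: color 1 → {Jura, Esk, Gale}; color 2 → {Moor, Ness}; color 3 → {Ivel}. Each listed conflict is separated.

3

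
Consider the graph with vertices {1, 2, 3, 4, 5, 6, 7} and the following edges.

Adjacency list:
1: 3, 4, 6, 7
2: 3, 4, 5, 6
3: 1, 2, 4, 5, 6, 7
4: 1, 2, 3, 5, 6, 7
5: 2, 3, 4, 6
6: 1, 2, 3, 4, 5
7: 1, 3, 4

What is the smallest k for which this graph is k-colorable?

5

2, 3, 4, 5, 6 are pairwise adjacent (a clique of size 5), so at least 5 colors are needed.
5 colors suffice: color red → {4}; color blue → {3}; color green → {6, 7}; color yellow → {1, 2}; color purple → {5}. Each edge has distinct colors on its endpoints.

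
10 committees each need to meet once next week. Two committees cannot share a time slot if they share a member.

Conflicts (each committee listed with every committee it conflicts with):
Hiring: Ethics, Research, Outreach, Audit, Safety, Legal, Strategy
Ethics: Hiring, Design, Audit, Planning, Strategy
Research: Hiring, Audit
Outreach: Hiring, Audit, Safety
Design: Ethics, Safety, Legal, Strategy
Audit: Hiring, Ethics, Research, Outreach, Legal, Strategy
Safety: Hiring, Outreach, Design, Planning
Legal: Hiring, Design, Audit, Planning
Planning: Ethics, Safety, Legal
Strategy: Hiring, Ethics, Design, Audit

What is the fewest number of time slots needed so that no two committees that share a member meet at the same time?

Hiring, Ethics, Audit, Strategy are mutually in conflict, so at least 4 time slots are needed.
4 time slots suffice: time slot 1 → {Hiring, Design, Planning}; time slot 2 → {Audit, Safety}; time slot 3 → {Ethics, Research, Outreach, Legal}; time slot 4 → {Strategy}. No two conflicting committees share a time slot.

4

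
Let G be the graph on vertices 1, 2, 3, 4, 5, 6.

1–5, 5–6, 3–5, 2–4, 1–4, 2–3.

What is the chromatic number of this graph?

The cycle 4-1-5-3-2-4 has odd length 5, so it cannot be 2-colored; at least 3 colors are needed.
3 colors suffice: color a → {4, 5}; color b → {1, 3, 6}; color c → {2}. Every edge joins two different colors.

3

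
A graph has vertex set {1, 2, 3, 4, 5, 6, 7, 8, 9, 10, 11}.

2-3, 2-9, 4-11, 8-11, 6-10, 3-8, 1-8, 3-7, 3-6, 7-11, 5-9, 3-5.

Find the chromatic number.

5 and 9 are adjacent, so at least 2 colors are needed.
2 colors suffice: color red → {1, 3, 9, 10, 11}; color blue → {2, 4, 5, 6, 7, 8}. No two adjacent vertices share a color.

2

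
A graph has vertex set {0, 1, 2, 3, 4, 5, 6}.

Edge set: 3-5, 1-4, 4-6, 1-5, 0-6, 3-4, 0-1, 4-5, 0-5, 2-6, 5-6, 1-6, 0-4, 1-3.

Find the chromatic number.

0, 1, 4, 5, 6 form a clique, so at least 5 colors are needed.
A valid assignment using 5 colors: 0=e, 1=d, 2=a, 3=b, 4=a, 5=c, 6=b. Every edge joins two different colors.

5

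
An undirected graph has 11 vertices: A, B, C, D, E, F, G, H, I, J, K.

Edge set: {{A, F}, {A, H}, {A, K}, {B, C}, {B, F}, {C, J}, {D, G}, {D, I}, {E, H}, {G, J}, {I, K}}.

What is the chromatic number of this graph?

3

The cycle K-A-F-B-C-J-G-D-I-K has odd length 9, so it cannot be 2-colored; at least 3 colors are needed.
3 colors suffice: color 1 → {A, C, D, E}; color 2 → {F, H, I, J}; color 3 → {B, G, K}. Each edge has distinct colors on its endpoints.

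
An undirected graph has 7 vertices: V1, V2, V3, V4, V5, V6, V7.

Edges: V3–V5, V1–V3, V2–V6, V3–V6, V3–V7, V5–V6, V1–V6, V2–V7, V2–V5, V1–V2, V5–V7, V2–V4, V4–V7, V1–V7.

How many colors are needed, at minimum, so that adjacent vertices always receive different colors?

V3, V5, V7 are pairwise adjacent, so at least 3 colors are needed.
3 colors suffice: color 1 → {V2, V3}; color 2 → {V6, V7}; color 3 → {V1, V4, V5}. Each edge has distinct colors on its endpoints.

3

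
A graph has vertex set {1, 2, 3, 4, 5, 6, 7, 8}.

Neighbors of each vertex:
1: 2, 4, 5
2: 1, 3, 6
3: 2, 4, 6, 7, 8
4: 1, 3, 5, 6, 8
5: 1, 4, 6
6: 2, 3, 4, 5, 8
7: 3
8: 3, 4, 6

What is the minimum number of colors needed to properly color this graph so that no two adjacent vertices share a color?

4

3, 4, 6, 8 are mutually adjacent (a clique of size 4), so at least 4 colors are needed.
4 colors suffice: 1=green, 2=blue, 3=red, 4=blue, 5=red, 6=green, 7=blue, 8=yellow. No two adjacent vertices share a color.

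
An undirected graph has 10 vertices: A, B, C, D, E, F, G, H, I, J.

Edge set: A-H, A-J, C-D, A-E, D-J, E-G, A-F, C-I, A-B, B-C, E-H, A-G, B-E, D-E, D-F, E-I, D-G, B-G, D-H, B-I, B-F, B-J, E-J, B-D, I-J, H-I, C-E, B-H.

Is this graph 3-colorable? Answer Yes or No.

No

A, B, E, G are mutually adjacent (a clique of size 4), so at least 4 colors are needed.
So 3 colors are not enough.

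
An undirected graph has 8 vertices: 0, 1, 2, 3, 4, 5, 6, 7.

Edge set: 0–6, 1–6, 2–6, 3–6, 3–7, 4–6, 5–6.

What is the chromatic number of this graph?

2

5 and 6 are adjacent, so at least 2 colors are needed.
2 colors suffice: color a → {6, 7}; color b → {0, 1, 2, 3, 4, 5}. Every edge joins two different colors.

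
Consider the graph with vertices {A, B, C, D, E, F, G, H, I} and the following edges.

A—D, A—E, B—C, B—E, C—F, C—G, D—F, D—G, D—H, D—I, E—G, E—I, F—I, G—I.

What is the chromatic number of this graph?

D, F, I form a triangle, so at least 3 colors are needed.
A valid assignment using 3 colors: A=blue, B=blue, C=red, D=red, E=red, F=green, G=green, H=blue, I=blue. No two adjacent vertices share a color.

3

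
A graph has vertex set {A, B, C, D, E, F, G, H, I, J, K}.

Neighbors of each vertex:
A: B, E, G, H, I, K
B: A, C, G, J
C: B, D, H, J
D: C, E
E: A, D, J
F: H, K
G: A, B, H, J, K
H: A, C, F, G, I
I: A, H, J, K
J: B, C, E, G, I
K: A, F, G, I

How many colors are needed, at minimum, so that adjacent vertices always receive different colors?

3

A, G, H are pairwise adjacent, so at least 3 colors are needed.
3 colors suffice: color 1 → {A, D, F, J}; color 2 → {B, E, H, K}; color 3 → {C, G, I}. No two adjacent vertices share a color.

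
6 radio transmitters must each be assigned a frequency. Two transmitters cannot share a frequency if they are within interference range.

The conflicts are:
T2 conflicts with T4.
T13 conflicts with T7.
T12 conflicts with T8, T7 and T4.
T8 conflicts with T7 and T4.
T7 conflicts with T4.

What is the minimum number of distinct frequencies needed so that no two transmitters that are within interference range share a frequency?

T12, T8, T7, T4 pairwise conflict, so at least 4 frequencies are needed.
4 frequencies suffice: frequency 1 → {T2, T7}; frequency 2 → {T13, T4}; frequency 3 → {T12}; frequency 4 → {T8}. Every pair that conflicts lands in different frequencies.

4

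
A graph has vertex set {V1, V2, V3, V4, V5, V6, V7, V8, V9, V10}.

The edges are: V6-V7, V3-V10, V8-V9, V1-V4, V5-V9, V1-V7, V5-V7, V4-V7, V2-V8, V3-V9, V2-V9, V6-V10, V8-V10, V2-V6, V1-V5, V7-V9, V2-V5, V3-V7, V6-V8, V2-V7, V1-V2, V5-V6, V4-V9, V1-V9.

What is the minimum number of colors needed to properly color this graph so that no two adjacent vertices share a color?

5

V1, V2, V5, V7, V9 are pairwise adjacent (a clique of size 5), so at least 5 colors are needed.
A valid assignment using 5 colors: V1=yellow, V2=green, V3=yellow, V4=green, V5=purple, V6=blue, V7=red, V8=red, V9=blue, V10=green. Every edge joins two different colors.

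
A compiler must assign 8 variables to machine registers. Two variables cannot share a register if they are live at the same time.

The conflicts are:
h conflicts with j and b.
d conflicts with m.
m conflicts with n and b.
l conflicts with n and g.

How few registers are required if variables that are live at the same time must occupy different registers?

m and n conflict, so at least 2 registers are needed.
2 registers suffice: register 1 → {h, m, l}; register 2 → {d, j, n, g, b}. Each listed conflict is separated.

2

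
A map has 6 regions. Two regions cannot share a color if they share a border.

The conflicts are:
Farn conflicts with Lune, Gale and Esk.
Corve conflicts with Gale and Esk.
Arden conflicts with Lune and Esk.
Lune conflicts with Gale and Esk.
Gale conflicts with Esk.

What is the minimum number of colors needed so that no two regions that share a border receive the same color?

Farn, Lune, Gale, Esk all conflict with each other, so at least 4 colors are needed.
One proper 4-coloring: Farn=4, Corve=3, Arden=2, Lune=3, Gale=2, Esk=1. No two conflicting regions share a color.

4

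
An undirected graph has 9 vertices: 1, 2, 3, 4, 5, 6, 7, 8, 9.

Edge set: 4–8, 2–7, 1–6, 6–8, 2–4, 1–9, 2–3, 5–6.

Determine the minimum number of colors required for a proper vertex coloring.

2

6 and 8 are adjacent, so at least 2 colors are needed.
2 colors suffice: color red → {3, 4, 6, 7, 9}; color blue → {1, 2, 5, 8}. No two adjacent vertices share a color.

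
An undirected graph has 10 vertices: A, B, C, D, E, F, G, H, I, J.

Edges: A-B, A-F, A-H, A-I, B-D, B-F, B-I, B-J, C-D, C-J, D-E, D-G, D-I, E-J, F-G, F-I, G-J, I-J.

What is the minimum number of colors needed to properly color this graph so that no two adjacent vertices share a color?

4

A, B, F, I form a clique, so at least 4 colors are needed.
4 colors suffice: color 1 → {A, D, J}; color 2 → {B, C, E, G, H}; color 3 → {I}; color 4 → {F}. Every edge joins two different colors.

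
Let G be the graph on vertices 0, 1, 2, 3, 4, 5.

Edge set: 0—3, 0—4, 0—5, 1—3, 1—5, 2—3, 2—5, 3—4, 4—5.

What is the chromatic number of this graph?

3

0, 3, 4 are pairwise adjacent, so at least 3 colors are needed.
A valid assignment using 3 colors: 0=blue, 1=blue, 2=blue, 3=red, 4=green, 5=red. No two adjacent vertices share a color.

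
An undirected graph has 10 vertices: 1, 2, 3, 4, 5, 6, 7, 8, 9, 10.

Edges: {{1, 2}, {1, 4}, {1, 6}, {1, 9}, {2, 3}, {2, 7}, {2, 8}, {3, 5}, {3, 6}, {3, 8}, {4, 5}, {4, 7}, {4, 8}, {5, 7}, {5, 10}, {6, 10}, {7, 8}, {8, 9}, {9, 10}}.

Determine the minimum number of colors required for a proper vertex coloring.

4, 7, 8 are pairwise adjacent, so at least 3 colors are needed.
3 colors suffice: color a → {1, 5, 8}; color b → {2, 4, 6, 9}; color c → {3, 7, 10}. Each edge has distinct colors on its endpoints.

3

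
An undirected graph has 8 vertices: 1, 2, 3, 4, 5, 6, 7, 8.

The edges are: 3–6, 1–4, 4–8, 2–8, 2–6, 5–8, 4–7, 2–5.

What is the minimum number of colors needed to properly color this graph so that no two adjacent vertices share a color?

2, 5, 8 form a triangle, so at least 3 colors are needed.
A valid assignment using 3 colors: 1=blue, 2=red, 3=red, 4=red, 5=green, 6=blue, 7=blue, 8=blue. Every edge joins two different colors.

3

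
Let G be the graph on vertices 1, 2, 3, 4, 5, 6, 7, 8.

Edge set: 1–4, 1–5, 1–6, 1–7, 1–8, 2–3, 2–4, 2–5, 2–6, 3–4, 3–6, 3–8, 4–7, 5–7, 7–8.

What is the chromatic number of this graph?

2, 3, 6 are pairwise adjacent, so at least 3 colors are needed.
3 colors suffice: 1=a, 2=a, 3=b, 4=c, 5=c, 6=c, 7=b, 8=c. No two adjacent vertices share a color.

3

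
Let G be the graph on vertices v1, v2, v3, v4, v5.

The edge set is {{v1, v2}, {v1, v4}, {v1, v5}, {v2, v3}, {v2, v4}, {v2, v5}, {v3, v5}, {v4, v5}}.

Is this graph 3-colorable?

v1, v2, v4, v5 form a clique, so at least 4 colors are needed.
So 3 colors are not enough.

No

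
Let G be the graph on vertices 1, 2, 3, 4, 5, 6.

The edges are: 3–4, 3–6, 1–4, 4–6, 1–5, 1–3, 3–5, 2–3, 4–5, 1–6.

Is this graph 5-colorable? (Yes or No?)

The chromatic number is 4. 1, 3, 4, 6 are pairwise adjacent (a clique of size 4), so at least 4 colors are needed.
4 colors suffice: color red → {3}; color blue → {1, 2}; color green → {4}; color yellow → {5, 6}.
Since 5 ≥ 4, a proper 5-coloring certainly exists.

Yes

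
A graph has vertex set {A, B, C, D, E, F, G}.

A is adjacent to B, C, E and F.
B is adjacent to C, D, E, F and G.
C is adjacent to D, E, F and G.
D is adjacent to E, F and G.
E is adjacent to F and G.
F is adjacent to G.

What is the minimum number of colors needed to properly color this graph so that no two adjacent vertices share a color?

6

B, C, D, E, F, G are mutually adjacent (a clique of size 6), so at least 6 colors are needed.
A valid assignment using 6 colors: A=5, B=1, C=4, D=6, E=2, F=3, G=5. No two adjacent vertices share a color.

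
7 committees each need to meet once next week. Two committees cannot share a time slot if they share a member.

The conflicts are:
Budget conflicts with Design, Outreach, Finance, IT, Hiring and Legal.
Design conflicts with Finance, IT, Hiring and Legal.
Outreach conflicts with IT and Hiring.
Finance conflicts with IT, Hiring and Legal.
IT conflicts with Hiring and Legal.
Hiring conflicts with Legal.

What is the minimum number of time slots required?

6

Budget, Design, Finance, IT, Hiring, Legal pairwise conflict, so at least 6 time slots are needed.
6 time slots suffice: time slot 1 → {Budget}; time slot 2 → {IT}; time slot 3 → {Hiring}; time slot 4 → {Outreach, Finance}; time slot 5 → {Design}; time slot 6 → {Legal}. No two conflicting committees share a time slot.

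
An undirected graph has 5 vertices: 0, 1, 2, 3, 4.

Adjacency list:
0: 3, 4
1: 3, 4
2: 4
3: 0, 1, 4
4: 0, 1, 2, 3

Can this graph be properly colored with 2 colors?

No

1, 3, 4 are pairwise adjacent, so at least 3 colors are needed.
So 2 colors are not enough.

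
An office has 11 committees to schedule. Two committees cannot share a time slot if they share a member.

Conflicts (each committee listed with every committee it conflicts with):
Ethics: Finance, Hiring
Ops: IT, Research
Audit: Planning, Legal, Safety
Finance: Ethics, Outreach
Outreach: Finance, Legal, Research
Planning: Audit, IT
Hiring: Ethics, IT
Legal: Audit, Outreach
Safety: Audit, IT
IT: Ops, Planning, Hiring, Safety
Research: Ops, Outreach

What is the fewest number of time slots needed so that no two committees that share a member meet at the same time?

3

The cycle Finance-Ethics-Hiring-IT-Ops-Research-Outreach-Finance has odd length 7, so it cannot be 2-colored; at least 3 time slots are needed.
Using 3 time slots: Ethics=1, Ops=2, Audit=1, Finance=2, Outreach=1, Planning=2, Hiring=2, Legal=2, Safety=2, IT=1, Research=3. Every pair that conflicts lands in different time slots.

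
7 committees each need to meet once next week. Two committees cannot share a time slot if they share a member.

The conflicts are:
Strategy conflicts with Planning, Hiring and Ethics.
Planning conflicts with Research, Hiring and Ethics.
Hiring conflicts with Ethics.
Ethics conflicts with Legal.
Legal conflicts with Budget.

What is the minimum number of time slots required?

Strategy, Planning, Hiring, Ethics are mutually in conflict, so at least 4 time slots are needed.
4 time slots suffice: Strategy=4, Planning=2, Research=1, Hiring=3, Ethics=1, Legal=2, Budget=1. Each listed conflict is separated.

4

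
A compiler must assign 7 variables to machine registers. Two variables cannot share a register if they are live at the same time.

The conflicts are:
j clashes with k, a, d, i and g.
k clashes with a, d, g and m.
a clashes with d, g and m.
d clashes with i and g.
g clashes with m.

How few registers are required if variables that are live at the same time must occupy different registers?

5

j, k, a, d, g are mutually in conflict, so at least 5 registers are needed.
5 registers suffice: register 1 → {j, m}; register 2 → {d}; register 3 → {k, i}; register 4 → {a}; register 5 → {g}. No two conflicting variables share a register.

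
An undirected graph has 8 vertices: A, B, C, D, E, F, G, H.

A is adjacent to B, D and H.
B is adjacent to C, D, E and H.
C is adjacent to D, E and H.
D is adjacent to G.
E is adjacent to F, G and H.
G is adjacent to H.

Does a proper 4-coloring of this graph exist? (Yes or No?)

The chromatic number is 4. B, C, E, H form a clique, so at least 4 colors are needed.
A valid assignment using 4 colors: A=3, B=2, C=4, D=1, E=3, F=1, G=2, H=1.
That is already a proper 4-coloring.

Yes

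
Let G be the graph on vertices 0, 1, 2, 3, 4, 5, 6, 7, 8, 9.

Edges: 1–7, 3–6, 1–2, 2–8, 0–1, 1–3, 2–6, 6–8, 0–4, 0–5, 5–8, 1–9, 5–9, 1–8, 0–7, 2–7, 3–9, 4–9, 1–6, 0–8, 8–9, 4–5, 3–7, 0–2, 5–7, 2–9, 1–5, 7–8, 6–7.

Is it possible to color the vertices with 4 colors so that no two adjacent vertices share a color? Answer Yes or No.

No

1, 2, 6, 7, 8 are pairwise adjacent (a clique of size 5), so at least 5 colors are needed.
So 4 colors are not enough.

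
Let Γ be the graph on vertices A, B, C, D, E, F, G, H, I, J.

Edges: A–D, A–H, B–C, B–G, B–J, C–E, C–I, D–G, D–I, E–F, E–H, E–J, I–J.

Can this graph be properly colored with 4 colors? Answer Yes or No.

Yes

The chromatic number is 3. The cycle G-B-J-I-D-G has odd length 5, so it cannot be 2-colored; at least 3 colors are needed.
3 colors suffice: color 1 → {A, B, E, I}; color 2 → {C, D, F, H, J}; color 3 → {G}.
Since 4 ≥ 3, a proper 4-coloring certainly exists.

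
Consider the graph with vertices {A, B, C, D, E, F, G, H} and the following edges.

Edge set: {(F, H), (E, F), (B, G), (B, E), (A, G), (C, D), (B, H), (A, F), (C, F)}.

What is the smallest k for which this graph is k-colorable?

3

The cycle E-F-A-G-B-E has odd length 5, so it cannot be 2-colored; at least 3 colors are needed.
3 colors suffice: color 1 → {B, D, F}; color 2 → {A, C, E, H}; color 3 → {G}. No two adjacent vertices share a color.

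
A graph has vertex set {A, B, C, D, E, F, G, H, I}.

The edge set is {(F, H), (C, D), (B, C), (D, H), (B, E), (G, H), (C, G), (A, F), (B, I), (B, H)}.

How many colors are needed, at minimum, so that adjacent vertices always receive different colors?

2

C and D are adjacent, so at least 2 colors are needed.
A valid assignment using 2 colors: A=2, B=1, C=2, D=1, E=2, F=1, G=1, H=2, I=2. Each edge has distinct colors on its endpoints.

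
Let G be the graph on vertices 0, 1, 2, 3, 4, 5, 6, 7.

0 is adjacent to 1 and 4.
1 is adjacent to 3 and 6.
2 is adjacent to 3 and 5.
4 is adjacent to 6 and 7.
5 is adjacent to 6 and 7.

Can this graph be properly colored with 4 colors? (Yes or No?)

The chromatic number is 3. The cycle 5-6-1-3-2-5 has odd length 5, so it cannot be 2-colored; at least 3 colors are needed.
3 colors suffice: 0=b, 1=a, 2=c, 3=b, 4=a, 5=a, 6=b, 7=b.
Since 4 ≥ 3, a proper 4-coloring certainly exists.

Yes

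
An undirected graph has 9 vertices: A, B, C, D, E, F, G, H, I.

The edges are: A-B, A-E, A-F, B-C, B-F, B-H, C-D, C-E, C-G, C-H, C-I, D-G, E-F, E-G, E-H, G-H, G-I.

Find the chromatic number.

4

C, E, G, H are mutually adjacent (a clique of size 4), so at least 4 colors are needed.
4 colors suffice: color 1 → {A, C}; color 2 → {B, D, E, I}; color 3 → {F, G}; color 4 → {H}. Each edge has distinct colors on its endpoints.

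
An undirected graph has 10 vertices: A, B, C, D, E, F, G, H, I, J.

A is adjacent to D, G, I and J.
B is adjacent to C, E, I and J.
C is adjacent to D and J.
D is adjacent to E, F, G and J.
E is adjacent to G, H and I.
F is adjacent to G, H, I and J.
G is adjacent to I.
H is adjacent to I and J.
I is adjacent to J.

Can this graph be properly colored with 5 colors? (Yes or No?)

Yes

The chromatic number is 4. F, H, I, J are pairwise adjacent (a clique of size 4), so at least 4 colors are needed.
4 colors suffice: color 1 → {D, I}; color 2 → {G, J}; color 3 → {A, C, E, F}; color 4 → {B, H}.
Since 5 ≥ 4, a proper 5-coloring certainly exists.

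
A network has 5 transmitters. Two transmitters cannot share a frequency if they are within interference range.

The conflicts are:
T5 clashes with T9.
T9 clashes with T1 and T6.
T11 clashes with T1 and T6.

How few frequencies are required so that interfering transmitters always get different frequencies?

T11 and T1 conflict, so at least 2 frequencies are needed.
2 frequencies suffice: frequency 1 → {T9, T11}; frequency 2 → {T5, T1, T6}. No two conflicting transmitters share a frequency.

2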